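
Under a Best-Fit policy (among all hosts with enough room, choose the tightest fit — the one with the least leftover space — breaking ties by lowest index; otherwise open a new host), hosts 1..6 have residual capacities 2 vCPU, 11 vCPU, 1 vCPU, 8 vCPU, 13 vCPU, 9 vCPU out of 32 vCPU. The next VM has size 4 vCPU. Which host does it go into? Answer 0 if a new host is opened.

4

Hosts with room: host 2 (11 vCPU), host 4 (8 vCPU), host 5 (13 vCPU), host 6 (9 vCPU).
Tightest fit is host 4 with 8 vCPU free.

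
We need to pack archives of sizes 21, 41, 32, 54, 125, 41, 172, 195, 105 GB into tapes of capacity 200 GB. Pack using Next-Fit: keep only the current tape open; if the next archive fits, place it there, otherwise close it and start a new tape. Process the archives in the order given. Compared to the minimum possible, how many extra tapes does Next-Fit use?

Next-Fit: [21,41,32,54] [125,41] [172] [195] [105] → 5 tapes.
Total size 786 GB; any packing needs at least ⌈786/200⌉ = 4 tapes.
An optimal packing achieves that bound: [195] [172,21] [125,41,32] [105,54,41] → 4 tapes.
Excess: 5 − 4 = 1.

1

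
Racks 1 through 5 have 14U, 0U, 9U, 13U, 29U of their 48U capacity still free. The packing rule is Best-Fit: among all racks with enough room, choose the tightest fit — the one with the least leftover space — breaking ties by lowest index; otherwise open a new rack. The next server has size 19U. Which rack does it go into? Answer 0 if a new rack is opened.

Racks with room: rack 5 (29U).
Tightest fit is rack 5 with 29U free.

5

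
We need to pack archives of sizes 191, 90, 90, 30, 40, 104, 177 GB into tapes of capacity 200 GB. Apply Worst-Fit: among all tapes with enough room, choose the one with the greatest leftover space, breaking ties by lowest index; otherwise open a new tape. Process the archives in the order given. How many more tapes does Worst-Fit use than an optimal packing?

Worst-Fit: [191] [90,90] [30,40,104] [177] → 4 tapes.
Total size 722 GB; any packing needs at least ⌈722/200⌉ = 4 tapes.
So 4 is already optimal.

0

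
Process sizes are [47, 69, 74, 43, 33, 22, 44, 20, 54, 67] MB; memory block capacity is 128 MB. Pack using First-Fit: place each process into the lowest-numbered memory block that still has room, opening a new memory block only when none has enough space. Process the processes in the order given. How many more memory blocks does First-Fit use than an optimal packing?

0

First-Fit: [47,69] [74,43] [33,22,44,20] [54,67] → 4 memory blocks.
Total size 473 MB; any packing needs at least ⌈473/128⌉ = 4 memory blocks.
So 4 is already optimal.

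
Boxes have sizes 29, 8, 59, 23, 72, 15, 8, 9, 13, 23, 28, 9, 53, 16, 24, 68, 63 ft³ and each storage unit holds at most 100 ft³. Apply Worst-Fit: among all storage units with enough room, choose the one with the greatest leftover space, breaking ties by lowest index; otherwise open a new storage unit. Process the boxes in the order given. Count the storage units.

6

storage unit 1: place 29 ft³, 71 ft³ left
storage unit 1: place 8 ft³, 63 ft³ left
storage unit 1: place 59 ft³, 4 ft³ left
storage unit 2: place 23 ft³, 77 ft³ left
storage unit 2: place 72 ft³, 5 ft³ left
storage unit 3: place 15 ft³, 85 ft³ left
storage unit 3: place 8 ft³, 77 ft³ left
storage unit 3: place 9 ft³, 68 ft³ left
storage unit 3: place 13 ft³, 55 ft³ left
storage unit 3: place 23 ft³, 32 ft³ left
storage unit 3: place 28 ft³, 4 ft³ left
storage unit 4: place 9 ft³, 91 ft³ left
storage unit 4: place 53 ft³, 38 ft³ left
storage unit 4: place 16 ft³, 22 ft³ left
storage unit 5: place 24 ft³, 76 ft³ left
storage unit 5: place 68 ft³, 8 ft³ left
storage unit 6: place 63 ft³, 37 ft³ left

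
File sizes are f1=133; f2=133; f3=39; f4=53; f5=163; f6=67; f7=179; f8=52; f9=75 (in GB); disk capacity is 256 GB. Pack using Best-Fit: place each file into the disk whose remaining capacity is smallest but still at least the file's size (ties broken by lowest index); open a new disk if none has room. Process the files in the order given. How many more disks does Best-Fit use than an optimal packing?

0

Best-Fit: [133,39,53] [133,75] [163,67] [179,52] → 4 disks.
Total size 894 GB; any packing needs at least ⌈894/256⌉ = 4 disks.
So 4 is already optimal.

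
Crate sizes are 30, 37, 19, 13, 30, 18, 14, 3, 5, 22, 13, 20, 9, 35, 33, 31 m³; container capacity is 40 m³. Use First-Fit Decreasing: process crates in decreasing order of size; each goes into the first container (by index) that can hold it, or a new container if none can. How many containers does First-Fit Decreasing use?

Sorted descending: 37, 35, 33, 31, 30, 30, 22, 20, 19, 18, 14, 13, 13, 9, 5, 3.
container 1: place 37 m³, 3 m³ left
container 2: place 35 m³, 5 m³ left
container 3: place 33 m³, 7 m³ left
container 4: place 31 m³, 9 m³ left
container 5: place 30 m³, 10 m³ left
container 6: place 30 m³, 10 m³ left
container 7: place 22 m³, 18 m³ left
container 8: place 20 m³, 20 m³ left
container 8: place 19 m³, 1 m³ left
container 7: place 18 m³, 0 m³ left
container 9: place 14 m³, 26 m³ left
container 9: place 13 m³, 13 m³ left
container 9: place 13 m³, 0 m³ left
container 4: place 9 m³, 0 m³ left
container 2: place 5 m³, 0 m³ left
container 1: place 3 m³, 0 m³ left

9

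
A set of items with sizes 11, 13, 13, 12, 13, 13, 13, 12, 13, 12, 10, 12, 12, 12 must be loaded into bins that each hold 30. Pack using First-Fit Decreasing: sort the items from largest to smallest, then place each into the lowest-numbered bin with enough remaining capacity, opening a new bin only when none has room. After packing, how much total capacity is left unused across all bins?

Sorted descending: 13, 13, 13, 13, 13, 13, 12, 12, 12, 12, 12, 12, 11, 10.
bin 1: place 13, 17 left
bin 1: place 13, 4 left
bin 2: place 13, 17 left
bin 2: place 13, 4 left
bin 3: place 13, 17 left
bin 3: place 13, 4 left
bin 4: place 12, 18 left
bin 4: place 12, 6 left
bin 5: place 12, 18 left
bin 5: place 12, 6 left
bin 6: place 12, 18 left
bin 6: place 12, 6 left
bin 7: place 11, 19 left
bin 7: place 10, 9 left
7 bins × 30 = 210; used 171; unused 39.

39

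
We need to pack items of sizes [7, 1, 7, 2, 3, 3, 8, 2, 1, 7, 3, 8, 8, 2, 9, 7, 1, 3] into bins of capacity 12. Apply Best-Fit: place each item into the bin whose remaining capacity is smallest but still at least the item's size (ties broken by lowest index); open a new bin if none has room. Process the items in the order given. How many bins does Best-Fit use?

8

7 → bin 1 (remaining 5)
1 → bin 1 (remaining 4)
7 → bin 2 (remaining 5)
2 → bin 1 (remaining 2)
3 → bin 2 (remaining 2)
3 → bin 3 (remaining 9)
8 → bin 3 (remaining 1)
2 → bin 1 (remaining 0)
1 → bin 3 (remaining 0)
7 → bin 4 (remaining 5)
3 → bin 4 (remaining 2)
8 → bin 5 (remaining 4)
8 → bin 6 (remaining 4)
2 → bin 2 (remaining 0)
9 → bin 7 (remaining 3)
7 → bin 8 (remaining 5)
1 → bin 4 (remaining 1)
3 → bin 7 (remaining 0)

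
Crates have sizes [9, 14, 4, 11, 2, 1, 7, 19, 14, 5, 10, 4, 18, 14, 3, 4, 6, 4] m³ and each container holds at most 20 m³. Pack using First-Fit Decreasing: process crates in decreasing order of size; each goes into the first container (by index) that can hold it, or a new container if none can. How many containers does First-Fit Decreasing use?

8

Sorted descending: 19, 18, 14, 14, 14, 11, 10, 9, 7, 6, 5, 4, 4, 4, 4, 3, 2, 1.
Put 19 m³ in container 1; 1 m³ remain.
Put 18 m³ in container 2; 2 m³ remain.
Put 14 m³ in container 3; 6 m³ remain.
Put 14 m³ in container 4; 6 m³ remain.
Put 14 m³ in container 5; 6 m³ remain.
Put 11 m³ in container 6; 9 m³ remain.
Put 10 m³ in container 7; 10 m³ remain.
Put 9 m³ in container 6; 0 m³ remain.
Put 7 m³ in container 7; 3 m³ remain.
Put 6 m³ in container 3; 0 m³ remain.
Put 5 m³ in container 4; 1 m³ remain.
Put 4 m³ in container 5; 2 m³ remain.
Put 4 m³ in container 8; 16 m³ remain.
Put 4 m³ in container 8; 12 m³ remain.
Put 4 m³ in container 8; 8 m³ remain.
Put 3 m³ in container 7; 0 m³ remain.
Put 2 m³ in container 2; 0 m³ remain.
Put 1 m³ in container 1; 0 m³ remain.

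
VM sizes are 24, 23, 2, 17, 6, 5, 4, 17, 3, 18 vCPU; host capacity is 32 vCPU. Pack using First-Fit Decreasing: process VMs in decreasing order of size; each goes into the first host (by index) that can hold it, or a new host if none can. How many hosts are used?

5 hosts

Sorted descending: 24, 23, 18, 17, 17, 6, 5, 4, 3, 2.
host 1: place 24 vCPU, 8 vCPU left
host 2: place 23 vCPU, 9 vCPU left
host 3: place 18 vCPU, 14 vCPU left
host 4: place 17 vCPU, 15 vCPU left
host 5: place 17 vCPU, 15 vCPU left
host 1: place 6 vCPU, 2 vCPU left
host 2: place 5 vCPU, 4 vCPU left
host 2: place 4 vCPU, 0 vCPU left
host 3: place 3 vCPU, 11 vCPU left
host 1: place 2 vCPU, 0 vCPU left
Final hosts: [24,6,2] [23,5,4] [18,3] [17] [17].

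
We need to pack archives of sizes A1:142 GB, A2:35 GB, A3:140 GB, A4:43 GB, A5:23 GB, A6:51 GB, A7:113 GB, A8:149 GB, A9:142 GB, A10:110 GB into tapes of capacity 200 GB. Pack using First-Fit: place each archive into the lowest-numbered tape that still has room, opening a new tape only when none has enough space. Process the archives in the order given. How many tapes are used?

6

tape 1: place A1 (142 GB), 58 GB left
tape 1: place A2 (35 GB), 23 GB left
tape 2: place A3 (140 GB), 60 GB left
tape 2: place A4 (43 GB), 17 GB left
tape 1: place A5 (23 GB), 0 GB left
tape 3: place A6 (51 GB), 149 GB left
tape 3: place A7 (113 GB), 36 GB left
tape 4: place A8 (149 GB), 51 GB left
tape 5: place A9 (142 GB), 58 GB left
tape 6: place A10 (110 GB), 90 GB left
Final tapes: [142,35,23] [140,43] [51,113] [149] [142] [110].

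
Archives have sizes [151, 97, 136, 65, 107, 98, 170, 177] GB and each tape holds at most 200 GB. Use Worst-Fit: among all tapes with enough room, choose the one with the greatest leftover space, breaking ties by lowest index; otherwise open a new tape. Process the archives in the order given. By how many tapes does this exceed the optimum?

1

Worst-Fit: [151] [97,65] [136] [107] [98] [170] [177] → 7 tapes.
Total size 1001 GB; any packing needs at least ⌈1001/200⌉ = 6 tapes.
An optimal packing achieves that bound: [177] [170] [151] [136] [107,65] [98,97] → 6 tapes.
Excess: 7 − 6 = 1.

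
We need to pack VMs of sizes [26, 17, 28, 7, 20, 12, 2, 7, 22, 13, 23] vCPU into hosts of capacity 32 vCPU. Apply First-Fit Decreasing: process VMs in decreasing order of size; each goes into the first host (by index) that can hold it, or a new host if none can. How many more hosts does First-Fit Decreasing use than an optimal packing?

0

First-Fit Decreasing: [28,2] [26] [23,7] [22,7] [20,12] [17,13] → 6 hosts.
Total size 177 vCPU; any packing needs at least ⌈177/32⌉ = 6 hosts.
So 6 is already optimal.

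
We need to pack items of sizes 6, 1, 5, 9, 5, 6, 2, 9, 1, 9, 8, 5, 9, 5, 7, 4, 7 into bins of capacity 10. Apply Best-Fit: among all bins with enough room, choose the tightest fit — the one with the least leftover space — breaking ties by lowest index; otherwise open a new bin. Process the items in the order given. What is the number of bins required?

bin 1: place 6, 4 left
bin 1: place 1, 3 left
bin 2: place 5, 5 left
bin 3: place 9, 1 left
bin 2: place 5, 0 left
bin 4: place 6, 4 left
bin 1: place 2, 1 left
bin 5: place 9, 1 left
bin 1: place 1, 0 left
bin 6: place 9, 1 left
bin 7: place 8, 2 left
bin 8: place 5, 5 left
bin 9: place 9, 1 left
bin 8: place 5, 0 left
bin 10: place 7, 3 left
bin 4: place 4, 0 left
bin 11: place 7, 3 left
Final bins: [6,1,2,1] [5,5] [9] [6,4] [9] [9] [8] [5,5] [9] [7] [7].

11 bins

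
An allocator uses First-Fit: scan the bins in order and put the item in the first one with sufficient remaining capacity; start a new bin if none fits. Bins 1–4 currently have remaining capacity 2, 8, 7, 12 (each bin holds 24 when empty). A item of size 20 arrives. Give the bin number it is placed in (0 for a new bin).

No bin has ≥ 20 free, so a new bin is opened.

0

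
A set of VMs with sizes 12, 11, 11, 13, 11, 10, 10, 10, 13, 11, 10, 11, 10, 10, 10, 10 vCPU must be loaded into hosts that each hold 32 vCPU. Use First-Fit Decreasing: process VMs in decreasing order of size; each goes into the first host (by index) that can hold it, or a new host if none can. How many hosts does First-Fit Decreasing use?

6 hosts

Sorted descending: 13, 13, 12, 11, 11, 11, 11, 11, 10, 10, 10, 10, 10, 10, 10, 10.
Put 13 vCPU in host 1; 19 vCPU remain.
Put 13 vCPU in host 1; 6 vCPU remain.
Put 12 vCPU in host 2; 20 vCPU remain.
Put 11 vCPU in host 2; 9 vCPU remain.
Put 11 vCPU in host 3; 21 vCPU remain.
Put 11 vCPU in host 3; 10 vCPU remain.
Put 11 vCPU in host 4; 21 vCPU remain.
Put 11 vCPU in host 4; 10 vCPU remain.
Put 10 vCPU in host 3; 0 vCPU remain.
Put 10 vCPU in host 4; 0 vCPU remain.
Put 10 vCPU in host 5; 22 vCPU remain.
Put 10 vCPU in host 5; 12 vCPU remain.
Put 10 vCPU in host 5; 2 vCPU remain.
Put 10 vCPU in host 6; 22 vCPU remain.
Put 10 vCPU in host 6; 12 vCPU remain.
Put 10 vCPU in host 6; 2 vCPU remain.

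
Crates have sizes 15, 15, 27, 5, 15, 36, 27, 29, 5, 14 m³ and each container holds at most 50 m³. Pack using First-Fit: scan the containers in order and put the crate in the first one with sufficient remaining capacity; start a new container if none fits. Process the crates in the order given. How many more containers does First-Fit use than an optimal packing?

1

First-Fit: [15,15,5,15] [27,5,14] [36] [27] [29] → 5 containers.
Total size 188 m³; any packing needs at least ⌈188/50⌉ = 4 containers.
An optimal packing achieves that bound: [36,14] [29,15,5] [27,15,5] [27,15] → 4 containers.
Excess: 5 − 4 = 1.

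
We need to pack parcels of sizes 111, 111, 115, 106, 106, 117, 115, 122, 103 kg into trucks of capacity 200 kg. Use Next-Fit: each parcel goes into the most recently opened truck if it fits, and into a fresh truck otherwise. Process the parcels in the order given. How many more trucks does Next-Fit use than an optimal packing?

Next-Fit: [111] [111] [115] [106] [106] [117] [115] [122] [103] → 9 trucks.
9 parcels exceed 100 kg (half the capacity), and no two of those can share a truck, so at least 9 trucks are needed.
So 9 is already optimal.

0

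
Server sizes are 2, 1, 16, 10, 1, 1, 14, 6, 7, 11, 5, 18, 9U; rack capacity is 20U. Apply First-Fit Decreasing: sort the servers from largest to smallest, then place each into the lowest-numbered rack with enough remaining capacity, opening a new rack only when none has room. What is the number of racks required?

Sorted descending: 18, 16, 14, 11, 10, 9, 7, 6, 5, 2, 1, 1, 1.
Put 18U in rack 1; 2U remain.
Put 16U in rack 2; 4U remain.
Put 14U in rack 3; 6U remain.
Put 11U in rack 4; 9U remain.
Put 10U in rack 5; 10U remain.
Put 9U in rack 4; 0U remain.
Put 7U in rack 5; 3U remain.
Put 6U in rack 3; 0U remain.
Put 5U in rack 6; 15U remain.
Put 2U in rack 1; 0U remain.
Put 1U in rack 2; 3U remain.
Put 1U in rack 2; 2U remain.
Put 1U in rack 2; 1U remain.

6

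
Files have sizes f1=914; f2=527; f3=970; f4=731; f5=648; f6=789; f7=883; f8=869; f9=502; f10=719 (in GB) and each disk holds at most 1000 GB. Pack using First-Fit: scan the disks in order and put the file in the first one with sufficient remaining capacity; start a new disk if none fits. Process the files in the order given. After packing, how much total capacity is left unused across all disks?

disk 1: place f1 (914 GB), 86 GB left
disk 2: place f2 (527 GB), 473 GB left
disk 3: place f3 (970 GB), 30 GB left
disk 4: place f4 (731 GB), 269 GB left
disk 5: place f5 (648 GB), 352 GB left
disk 6: place f6 (789 GB), 211 GB left
disk 7: place f7 (883 GB), 117 GB left
disk 8: place f8 (869 GB), 131 GB left
disk 9: place f9 (502 GB), 498 GB left
disk 10: place f10 (719 GB), 281 GB left
10 disks × 1000 GB = 10000 GB; used 7552 GB; unused 2448 GB.

2448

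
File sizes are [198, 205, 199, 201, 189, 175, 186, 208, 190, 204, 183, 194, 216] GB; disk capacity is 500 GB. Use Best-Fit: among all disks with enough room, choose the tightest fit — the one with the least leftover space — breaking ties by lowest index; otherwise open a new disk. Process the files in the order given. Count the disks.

198 GB → disk 1 (remaining 302 GB)
205 GB → disk 1 (remaining 97 GB)
199 GB → disk 2 (remaining 301 GB)
201 GB → disk 2 (remaining 100 GB)
189 GB → disk 3 (remaining 311 GB)
175 GB → disk 3 (remaining 136 GB)
186 GB → disk 4 (remaining 314 GB)
208 GB → disk 4 (remaining 106 GB)
190 GB → disk 5 (remaining 310 GB)
204 GB → disk 5 (remaining 106 GB)
183 GB → disk 6 (remaining 317 GB)
194 GB → disk 6 (remaining 123 GB)
216 GB → disk 7 (remaining 284 GB)

7 disks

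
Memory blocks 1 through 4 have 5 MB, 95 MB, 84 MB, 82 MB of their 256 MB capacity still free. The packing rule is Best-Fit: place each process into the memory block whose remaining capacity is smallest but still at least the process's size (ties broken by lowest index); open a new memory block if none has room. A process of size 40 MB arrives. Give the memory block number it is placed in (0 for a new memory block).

Memory blocks with room: memory block 2 (95 MB), memory block 3 (84 MB), memory block 4 (82 MB).
Tightest fit is memory block 4 with 82 MB free.

4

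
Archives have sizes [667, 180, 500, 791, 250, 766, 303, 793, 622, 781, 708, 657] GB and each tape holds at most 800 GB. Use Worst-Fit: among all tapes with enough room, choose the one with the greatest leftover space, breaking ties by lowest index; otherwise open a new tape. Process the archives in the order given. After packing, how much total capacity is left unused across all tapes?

Put 667 GB in tape 1; 133 GB remain.
Put 180 GB in tape 2; 620 GB remain.
Put 500 GB in tape 2; 120 GB remain.
Put 791 GB in tape 3; 9 GB remain.
Put 250 GB in tape 4; 550 GB remain.
Put 766 GB in tape 5; 34 GB remain.
Put 303 GB in tape 4; 247 GB remain.
Put 793 GB in tape 6; 7 GB remain.
Put 622 GB in tape 7; 178 GB remain.
Put 781 GB in tape 8; 19 GB remain.
Put 708 GB in tape 9; 92 GB remain.
Put 657 GB in tape 10; 143 GB remain.
10 tapes × 800 GB = 8000 GB; used 7018 GB; unused 982 GB.

982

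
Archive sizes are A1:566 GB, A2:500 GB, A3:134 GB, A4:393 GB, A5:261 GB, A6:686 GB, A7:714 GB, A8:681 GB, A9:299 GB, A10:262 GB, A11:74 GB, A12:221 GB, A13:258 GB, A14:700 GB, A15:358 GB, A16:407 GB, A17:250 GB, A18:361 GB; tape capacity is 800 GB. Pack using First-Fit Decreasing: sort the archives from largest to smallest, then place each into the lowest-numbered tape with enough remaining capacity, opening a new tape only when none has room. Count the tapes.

10 tapes

Sorted descending: 714, 700, 686, 681, 566, 500, 407, 393, 361, 358, 299, 262, 261, 258, 250, 221, 134, 74.
tape 1: place 714 GB, 86 GB left
tape 2: place 700 GB, 100 GB left
tape 3: place 686 GB, 114 GB left
tape 4: place 681 GB, 119 GB left
tape 5: place 566 GB, 234 GB left
tape 6: place 500 GB, 300 GB left
tape 7: place 407 GB, 393 GB left
tape 7: place 393 GB, 0 GB left
tape 8: place 361 GB, 439 GB left
tape 8: place 358 GB, 81 GB left
tape 6: place 299 GB, 1 GB left
tape 9: place 262 GB, 538 GB left
tape 9: place 261 GB, 277 GB left
tape 9: place 258 GB, 19 GB left
tape 10: place 250 GB, 550 GB left
tape 5: place 221 GB, 13 GB left
tape 10: place 134 GB, 416 GB left
tape 1: place 74 GB, 12 GB left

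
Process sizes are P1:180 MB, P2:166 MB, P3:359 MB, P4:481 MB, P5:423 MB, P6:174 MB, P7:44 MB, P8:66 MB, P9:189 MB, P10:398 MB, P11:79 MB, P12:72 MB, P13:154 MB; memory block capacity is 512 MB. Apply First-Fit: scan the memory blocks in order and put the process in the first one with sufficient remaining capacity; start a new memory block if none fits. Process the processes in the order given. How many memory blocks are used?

P1 (180 MB) → memory block 1 (remaining 332 MB)
P2 (166 MB) → memory block 1 (remaining 166 MB)
P3 (359 MB) → memory block 2 (remaining 153 MB)
P4 (481 MB) → memory block 3 (remaining 31 MB)
P5 (423 MB) → memory block 4 (remaining 89 MB)
P6 (174 MB) → memory block 5 (remaining 338 MB)
P7 (44 MB) → memory block 1 (remaining 122 MB)
P8 (66 MB) → memory block 1 (remaining 56 MB)
P9 (189 MB) → memory block 5 (remaining 149 MB)
P10 (398 MB) → memory block 6 (remaining 114 MB)
P11 (79 MB) → memory block 2 (remaining 74 MB)
P12 (72 MB) → memory block 2 (remaining 2 MB)
P13 (154 MB) → memory block 7 (remaining 358 MB)

7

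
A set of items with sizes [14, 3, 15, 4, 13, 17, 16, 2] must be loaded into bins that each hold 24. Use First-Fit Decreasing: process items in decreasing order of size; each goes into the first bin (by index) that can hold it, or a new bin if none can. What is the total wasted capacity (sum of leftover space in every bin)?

Sorted descending: 17, 16, 15, 14, 13, 4, 3, 2.
bin 1: place 17, 7 left
bin 2: place 16, 8 left
bin 3: place 15, 9 left
bin 4: place 14, 10 left
bin 5: place 13, 11 left
bin 1: place 4, 3 left
bin 1: place 3, 0 left
bin 2: place 2, 6 left
5 bins × 24 = 120; used 84; unused 36.

36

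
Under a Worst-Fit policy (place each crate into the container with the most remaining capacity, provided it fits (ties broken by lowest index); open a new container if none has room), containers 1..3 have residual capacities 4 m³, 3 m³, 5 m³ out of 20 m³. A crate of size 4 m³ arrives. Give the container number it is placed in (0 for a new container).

Containers with room: container 1 (4 m³), container 3 (5 m³).
Most room is container 3 with 5 m³ free.

3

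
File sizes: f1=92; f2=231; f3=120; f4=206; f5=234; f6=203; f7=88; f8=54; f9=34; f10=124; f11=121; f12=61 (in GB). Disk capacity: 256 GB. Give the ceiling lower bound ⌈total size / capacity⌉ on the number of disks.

Total size = 92 + 231 + 120 + 206 + 234 + 203 + 88 + 54 + 34 + 124 + 121 + 61 = 1568 GB.
⌈1568 / 256⌉ = 7.

7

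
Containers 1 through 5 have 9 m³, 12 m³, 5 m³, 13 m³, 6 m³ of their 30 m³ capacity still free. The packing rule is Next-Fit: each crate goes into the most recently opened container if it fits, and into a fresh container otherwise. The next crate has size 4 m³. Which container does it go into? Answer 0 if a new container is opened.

Next-Fit only looks at container 5, which has 6 m³ free.
4 m³ fits there.

5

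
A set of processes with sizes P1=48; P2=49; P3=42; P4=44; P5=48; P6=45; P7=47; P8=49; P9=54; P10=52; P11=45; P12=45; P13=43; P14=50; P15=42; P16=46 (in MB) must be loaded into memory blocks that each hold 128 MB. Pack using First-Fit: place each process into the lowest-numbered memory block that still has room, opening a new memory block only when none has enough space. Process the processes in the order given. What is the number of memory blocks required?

8

memory block 1: place P1 (48 MB), 80 MB left
memory block 1: place P2 (49 MB), 31 MB left
memory block 2: place P3 (42 MB), 86 MB left
memory block 2: place P4 (44 MB), 42 MB left
memory block 3: place P5 (48 MB), 80 MB left
memory block 3: place P6 (45 MB), 35 MB left
memory block 4: place P7 (47 MB), 81 MB left
memory block 4: place P8 (49 MB), 32 MB left
memory block 5: place P9 (54 MB), 74 MB left
memory block 5: place P10 (52 MB), 22 MB left
memory block 6: place P11 (45 MB), 83 MB left
memory block 6: place P12 (45 MB), 38 MB left
memory block 7: place P13 (43 MB), 85 MB left
memory block 7: place P14 (50 MB), 35 MB left
memory block 2: place P15 (42 MB), 0 MB left
memory block 8: place P16 (46 MB), 82 MB left
Final memory blocks: [48,49] [42,44,42] [48,45] [47,49] [54,52] [45,45] [43,50] [46].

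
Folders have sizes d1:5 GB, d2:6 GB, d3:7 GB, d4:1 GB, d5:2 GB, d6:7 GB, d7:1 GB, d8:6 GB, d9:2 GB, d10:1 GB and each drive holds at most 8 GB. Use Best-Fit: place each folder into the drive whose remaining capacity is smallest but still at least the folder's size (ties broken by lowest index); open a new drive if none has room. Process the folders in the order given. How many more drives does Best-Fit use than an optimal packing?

0

Best-Fit: [5,1] [6,2] [7,1] [7,1] [6,2] → 5 drives.
Total size 38 GB; any packing needs at least ⌈38/8⌉ = 5 drives.
So 5 is already optimal.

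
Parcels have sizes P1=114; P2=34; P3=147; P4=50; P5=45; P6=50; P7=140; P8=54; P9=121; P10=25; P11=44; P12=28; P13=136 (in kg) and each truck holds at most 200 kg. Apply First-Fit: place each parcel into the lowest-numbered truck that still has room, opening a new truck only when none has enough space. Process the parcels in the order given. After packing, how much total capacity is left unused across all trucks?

212

Put P1 (114 kg) in truck 1; 86 kg remain.
Put P2 (34 kg) in truck 1; 52 kg remain.
Put P3 (147 kg) in truck 2; 53 kg remain.
Put P4 (50 kg) in truck 1; 2 kg remain.
Put P5 (45 kg) in truck 2; 8 kg remain.
Put P6 (50 kg) in truck 3; 150 kg remain.
Put P7 (140 kg) in truck 3; 10 kg remain.
Put P8 (54 kg) in truck 4; 146 kg remain.
Put P9 (121 kg) in truck 4; 25 kg remain.
Put P10 (25 kg) in truck 4; 0 kg remain.
Put P11 (44 kg) in truck 5; 156 kg remain.
Put P12 (28 kg) in truck 5; 128 kg remain.
Put P13 (136 kg) in truck 6; 64 kg remain.
6 trucks × 200 kg = 1200 kg; used 988 kg; unused 212 kg.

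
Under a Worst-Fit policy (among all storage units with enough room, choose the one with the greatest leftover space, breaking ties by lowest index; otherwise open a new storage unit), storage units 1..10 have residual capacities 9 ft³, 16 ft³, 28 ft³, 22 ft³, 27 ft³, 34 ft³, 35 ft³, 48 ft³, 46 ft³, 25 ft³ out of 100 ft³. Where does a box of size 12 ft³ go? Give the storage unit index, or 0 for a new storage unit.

Storage units with room: storage unit 2 (16 ft³), storage unit 3 (28 ft³), storage unit 4 (22 ft³), storage unit 5 (27 ft³), storage unit 6 (34 ft³), storage unit 7 (35 ft³), storage unit 8 (48 ft³), storage unit 9 (46 ft³), storage unit 10 (25 ft³).
Most room is storage unit 8 with 48 ft³ free.

8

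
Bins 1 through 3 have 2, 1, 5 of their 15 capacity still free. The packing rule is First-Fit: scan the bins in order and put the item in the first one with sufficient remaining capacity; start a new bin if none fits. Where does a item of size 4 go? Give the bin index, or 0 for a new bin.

3

Bins with room: bin 3 (5).
The first with room is bin 3.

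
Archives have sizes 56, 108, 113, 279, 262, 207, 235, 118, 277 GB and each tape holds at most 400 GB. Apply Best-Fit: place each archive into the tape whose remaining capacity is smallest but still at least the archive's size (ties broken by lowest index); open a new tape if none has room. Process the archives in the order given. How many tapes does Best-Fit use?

6

Put 56 GB in tape 1; 344 GB remain.
Put 108 GB in tape 1; 236 GB remain.
Put 113 GB in tape 1; 123 GB remain.
Put 279 GB in tape 2; 121 GB remain.
Put 262 GB in tape 3; 138 GB remain.
Put 207 GB in tape 4; 193 GB remain.
Put 235 GB in tape 5; 165 GB remain.
Put 118 GB in tape 2; 3 GB remain.
Put 277 GB in tape 6; 123 GB remain.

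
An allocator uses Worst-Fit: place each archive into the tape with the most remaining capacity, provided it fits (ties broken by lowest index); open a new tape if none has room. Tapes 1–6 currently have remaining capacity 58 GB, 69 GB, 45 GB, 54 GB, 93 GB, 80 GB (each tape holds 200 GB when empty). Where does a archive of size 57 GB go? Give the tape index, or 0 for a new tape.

5

Tapes with room: tape 1 (58 GB), tape 2 (69 GB), tape 5 (93 GB), tape 6 (80 GB).
Most room is tape 5 with 93 GB free.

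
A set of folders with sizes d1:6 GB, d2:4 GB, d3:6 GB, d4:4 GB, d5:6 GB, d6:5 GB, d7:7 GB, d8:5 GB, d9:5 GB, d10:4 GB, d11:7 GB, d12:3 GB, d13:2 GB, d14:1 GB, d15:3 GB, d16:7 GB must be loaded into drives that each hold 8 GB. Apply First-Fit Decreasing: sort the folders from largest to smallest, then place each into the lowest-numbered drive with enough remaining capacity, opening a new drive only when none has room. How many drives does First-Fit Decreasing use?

Sorted descending: 7, 7, 7, 6, 6, 6, 5, 5, 5, 4, 4, 4, 3, 3, 2, 1.
drive 1: place 7 GB, 1 GB left
drive 2: place 7 GB, 1 GB left
drive 3: place 7 GB, 1 GB left
drive 4: place 6 GB, 2 GB left
drive 5: place 6 GB, 2 GB left
drive 6: place 6 GB, 2 GB left
drive 7: place 5 GB, 3 GB left
drive 8: place 5 GB, 3 GB left
drive 9: place 5 GB, 3 GB left
drive 10: place 4 GB, 4 GB left
drive 10: place 4 GB, 0 GB left
drive 11: place 4 GB, 4 GB left
drive 7: place 3 GB, 0 GB left
drive 8: place 3 GB, 0 GB left
drive 4: place 2 GB, 0 GB left
drive 1: place 1 GB, 0 GB left

11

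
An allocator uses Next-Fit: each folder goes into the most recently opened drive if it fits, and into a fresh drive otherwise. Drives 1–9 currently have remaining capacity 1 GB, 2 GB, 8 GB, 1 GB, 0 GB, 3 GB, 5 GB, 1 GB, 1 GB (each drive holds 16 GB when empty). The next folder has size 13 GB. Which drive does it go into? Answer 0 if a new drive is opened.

Next-Fit only looks at drive 9, which has 1 GB free.
13 GB does not fit, so a new drive is opened.

0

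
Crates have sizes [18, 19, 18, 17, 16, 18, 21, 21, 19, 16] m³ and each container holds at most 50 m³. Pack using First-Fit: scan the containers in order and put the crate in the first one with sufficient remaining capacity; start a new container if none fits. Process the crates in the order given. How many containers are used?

container 1: place 18 m³, 32 m³ left
container 1: place 19 m³, 13 m³ left
container 2: place 18 m³, 32 m³ left
container 2: place 17 m³, 15 m³ left
container 3: place 16 m³, 34 m³ left
container 3: place 18 m³, 16 m³ left
container 4: place 21 m³, 29 m³ left
container 4: place 21 m³, 8 m³ left
container 5: place 19 m³, 31 m³ left
container 3: place 16 m³, 0 m³ left
Final containers: [18,19] [18,17] [16,18,16] [21,21] [19].

5 containers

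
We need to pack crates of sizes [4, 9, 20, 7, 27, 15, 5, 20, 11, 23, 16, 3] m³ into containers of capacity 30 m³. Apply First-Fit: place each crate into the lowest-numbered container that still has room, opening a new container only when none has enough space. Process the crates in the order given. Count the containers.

7 containers

Put 4 m³ in container 1; 26 m³ remain.
Put 9 m³ in container 1; 17 m³ remain.
Put 20 m³ in container 2; 10 m³ remain.
Put 7 m³ in container 1; 10 m³ remain.
Put 27 m³ in container 3; 3 m³ remain.
Put 15 m³ in container 4; 15 m³ remain.
Put 5 m³ in container 1; 5 m³ remain.
Put 20 m³ in container 5; 10 m³ remain.
Put 11 m³ in container 4; 4 m³ remain.
Put 23 m³ in container 6; 7 m³ remain.
Put 16 m³ in container 7; 14 m³ remain.
Put 3 m³ in container 1; 2 m³ remain.
Final containers: [4,9,7,5,3] [20] [27] [15,11] [20] [23] [16].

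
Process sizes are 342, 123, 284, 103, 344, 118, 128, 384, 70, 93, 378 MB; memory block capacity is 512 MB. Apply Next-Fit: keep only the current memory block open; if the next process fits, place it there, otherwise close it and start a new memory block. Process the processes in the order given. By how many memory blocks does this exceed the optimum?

1

Next-Fit: [342,123] [284,103] [344,118] [128,384] [70,93] [378] → 6 memory blocks.
Total size 2367 MB; any packing needs at least ⌈2367/512⌉ = 5 memory blocks.
An optimal packing achieves that bound: [384,128] [378,123] [344,118] [342,103] [284,93,70] → 5 memory blocks.
Excess: 6 − 5 = 1.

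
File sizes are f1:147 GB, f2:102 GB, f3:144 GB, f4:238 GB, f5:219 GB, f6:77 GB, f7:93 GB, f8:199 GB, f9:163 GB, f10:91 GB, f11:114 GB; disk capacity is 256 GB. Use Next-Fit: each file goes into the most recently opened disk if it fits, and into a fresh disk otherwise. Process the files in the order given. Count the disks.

Put f1 (147 GB) in disk 1; 109 GB remain.
Put f2 (102 GB) in disk 1; 7 GB remain.
Put f3 (144 GB) in disk 2; 112 GB remain.
Put f4 (238 GB) in disk 3; 18 GB remain.
Put f5 (219 GB) in disk 4; 37 GB remain.
Put f6 (77 GB) in disk 5; 179 GB remain.
Put f7 (93 GB) in disk 5; 86 GB remain.
Put f8 (199 GB) in disk 6; 57 GB remain.
Put f9 (163 GB) in disk 7; 93 GB remain.
Put f10 (91 GB) in disk 7; 2 GB remain.
Put f11 (114 GB) in disk 8; 142 GB remain.

8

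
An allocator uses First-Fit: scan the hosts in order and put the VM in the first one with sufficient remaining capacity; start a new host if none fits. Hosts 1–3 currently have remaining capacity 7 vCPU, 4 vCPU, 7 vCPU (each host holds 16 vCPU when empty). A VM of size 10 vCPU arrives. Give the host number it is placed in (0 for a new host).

0

No host has ≥ 10 vCPU free, so a new host is opened.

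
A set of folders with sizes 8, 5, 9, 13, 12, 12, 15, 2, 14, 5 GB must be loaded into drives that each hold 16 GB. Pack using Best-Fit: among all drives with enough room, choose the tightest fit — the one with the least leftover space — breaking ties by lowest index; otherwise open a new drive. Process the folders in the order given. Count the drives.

7

drive 1: place 8 GB, 8 GB left
drive 1: place 5 GB, 3 GB left
drive 2: place 9 GB, 7 GB left
drive 3: place 13 GB, 3 GB left
drive 4: place 12 GB, 4 GB left
drive 5: place 12 GB, 4 GB left
drive 6: place 15 GB, 1 GB left
drive 1: place 2 GB, 1 GB left
drive 7: place 14 GB, 2 GB left
drive 2: place 5 GB, 2 GB left
Final drives: [8,5,2] [9,5] [13] [12] [12] [15] [14].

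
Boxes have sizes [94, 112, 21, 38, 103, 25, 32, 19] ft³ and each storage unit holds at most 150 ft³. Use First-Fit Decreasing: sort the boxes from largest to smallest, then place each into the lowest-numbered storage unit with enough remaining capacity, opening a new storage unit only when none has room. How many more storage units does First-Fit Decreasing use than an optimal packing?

1

First-Fit Decreasing: [112,38] [103,32] [94,25,21] [19] → 4 storage units.
Total size 444 ft³; any packing needs at least ⌈444/150⌉ = 3 storage units.
An optimal packing achieves that bound: [112,38] [103,25,21] [94,32,19] → 3 storage units.
Excess: 4 − 3 = 1.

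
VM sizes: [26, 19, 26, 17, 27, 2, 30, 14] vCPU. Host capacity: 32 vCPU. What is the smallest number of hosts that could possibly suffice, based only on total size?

Total size = 26 + 19 + 26 + 17 + 27 + 2 + 30 + 14 = 161 vCPU.
⌈161 / 32⌉ = 6.

6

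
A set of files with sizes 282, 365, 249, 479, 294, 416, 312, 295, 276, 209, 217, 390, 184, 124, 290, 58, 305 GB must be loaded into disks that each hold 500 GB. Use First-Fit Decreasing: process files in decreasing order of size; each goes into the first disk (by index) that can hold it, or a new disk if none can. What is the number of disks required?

Sorted descending: 479, 416, 390, 365, 312, 305, 295, 294, 290, 282, 276, 249, 217, 209, 184, 124, 58.
Put 479 GB in disk 1; 21 GB remain.
Put 416 GB in disk 2; 84 GB remain.
Put 390 GB in disk 3; 110 GB remain.
Put 365 GB in disk 4; 135 GB remain.
Put 312 GB in disk 5; 188 GB remain.
Put 305 GB in disk 6; 195 GB remain.
Put 295 GB in disk 7; 205 GB remain.
Put 294 GB in disk 8; 206 GB remain.
Put 290 GB in disk 9; 210 GB remain.
Put 282 GB in disk 10; 218 GB remain.
Put 276 GB in disk 11; 224 GB remain.
Put 249 GB in disk 12; 251 GB remain.
Put 217 GB in disk 10; 1 GB remain.
Put 209 GB in disk 9; 1 GB remain.
Put 184 GB in disk 5; 4 GB remain.
Put 124 GB in disk 4; 11 GB remain.
Put 58 GB in disk 2; 26 GB remain.
Final disks: [479] [416,58] [390] [365,124] [312,184] [305] [295] [294] [290,209] [282,217] [276] [249].

12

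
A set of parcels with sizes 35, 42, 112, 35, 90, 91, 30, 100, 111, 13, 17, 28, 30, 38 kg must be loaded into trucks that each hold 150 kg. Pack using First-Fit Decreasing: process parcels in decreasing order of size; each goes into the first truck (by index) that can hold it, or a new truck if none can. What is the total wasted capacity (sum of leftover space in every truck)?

Sorted descending: 112, 111, 100, 91, 90, 42, 38, 35, 35, 30, 30, 28, 17, 13.
truck 1: place 112 kg, 38 kg left
truck 2: place 111 kg, 39 kg left
truck 3: place 100 kg, 50 kg left
truck 4: place 91 kg, 59 kg left
truck 5: place 90 kg, 60 kg left
truck 3: place 42 kg, 8 kg left
truck 1: place 38 kg, 0 kg left
truck 2: place 35 kg, 4 kg left
truck 4: place 35 kg, 24 kg left
truck 5: place 30 kg, 30 kg left
truck 5: place 30 kg, 0 kg left
truck 6: place 28 kg, 122 kg left
truck 4: place 17 kg, 7 kg left
truck 6: place 13 kg, 109 kg left
6 trucks × 150 kg = 900 kg; used 772 kg; unused 128 kg.

128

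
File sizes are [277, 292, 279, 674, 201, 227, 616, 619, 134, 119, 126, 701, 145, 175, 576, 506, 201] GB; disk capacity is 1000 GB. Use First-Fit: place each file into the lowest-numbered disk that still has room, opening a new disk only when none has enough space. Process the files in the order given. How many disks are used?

Put 277 GB in disk 1; 723 GB remain.
Put 292 GB in disk 1; 431 GB remain.
Put 279 GB in disk 1; 152 GB remain.
Put 674 GB in disk 2; 326 GB remain.
Put 201 GB in disk 2; 125 GB remain.
Put 227 GB in disk 3; 773 GB remain.
Put 616 GB in disk 3; 157 GB remain.
Put 619 GB in disk 4; 381 GB remain.
Put 134 GB in disk 1; 18 GB remain.
Put 119 GB in disk 2; 6 GB remain.
Put 126 GB in disk 3; 31 GB remain.
Put 701 GB in disk 5; 299 GB remain.
Put 145 GB in disk 4; 236 GB remain.
Put 175 GB in disk 4; 61 GB remain.
Put 576 GB in disk 6; 424 GB remain.
Put 506 GB in disk 7; 494 GB remain.
Put 201 GB in disk 5; 98 GB remain.
Final disks: [277,292,279,134] [674,201,119] [227,616,126] [619,145,175] [701,201] [576] [506].

7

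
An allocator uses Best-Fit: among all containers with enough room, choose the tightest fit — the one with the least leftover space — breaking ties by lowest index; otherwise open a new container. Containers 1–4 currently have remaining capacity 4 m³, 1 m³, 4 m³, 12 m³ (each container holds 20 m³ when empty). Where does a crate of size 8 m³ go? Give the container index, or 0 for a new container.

Containers with room: container 4 (12 m³).
Tightest fit is container 4 with 12 m³ free.

4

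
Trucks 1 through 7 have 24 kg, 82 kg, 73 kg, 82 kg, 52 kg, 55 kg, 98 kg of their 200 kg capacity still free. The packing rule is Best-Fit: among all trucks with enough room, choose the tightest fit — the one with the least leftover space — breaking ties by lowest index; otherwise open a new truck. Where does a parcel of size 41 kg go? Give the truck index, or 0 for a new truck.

Trucks with room: truck 2 (82 kg), truck 3 (73 kg), truck 4 (82 kg), truck 5 (52 kg), truck 6 (55 kg), truck 7 (98 kg).
Tightest fit is truck 5 with 52 kg free.

5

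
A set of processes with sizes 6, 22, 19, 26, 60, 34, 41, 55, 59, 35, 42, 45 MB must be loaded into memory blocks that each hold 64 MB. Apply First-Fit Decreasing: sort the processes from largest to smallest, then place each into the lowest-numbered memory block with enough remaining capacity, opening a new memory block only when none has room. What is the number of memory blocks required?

Sorted descending: 60, 59, 55, 45, 42, 41, 35, 34, 26, 22, 19, 6.
memory block 1: place 60 MB, 4 MB left
memory block 2: place 59 MB, 5 MB left
memory block 3: place 55 MB, 9 MB left
memory block 4: place 45 MB, 19 MB left
memory block 5: place 42 MB, 22 MB left
memory block 6: place 41 MB, 23 MB left
memory block 7: place 35 MB, 29 MB left
memory block 8: place 34 MB, 30 MB left
memory block 7: place 26 MB, 3 MB left
memory block 5: place 22 MB, 0 MB left
memory block 4: place 19 MB, 0 MB left
memory block 3: place 6 MB, 3 MB left
Final memory blocks: [60] [59] [55,6] [45,19] [42,22] [41] [35,26] [34].

8 memory blocks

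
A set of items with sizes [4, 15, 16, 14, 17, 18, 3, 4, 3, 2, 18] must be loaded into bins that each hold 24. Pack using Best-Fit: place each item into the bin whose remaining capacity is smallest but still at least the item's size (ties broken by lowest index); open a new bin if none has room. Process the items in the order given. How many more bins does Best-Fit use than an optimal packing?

Best-Fit: [4,15,3,2] [16] [14] [17,3] [18,4] [18] → 6 bins.
6 items exceed 12 (half the capacity), and no two of those can share a bin, so at least 6 bins are needed.
So 6 is already optimal.

0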